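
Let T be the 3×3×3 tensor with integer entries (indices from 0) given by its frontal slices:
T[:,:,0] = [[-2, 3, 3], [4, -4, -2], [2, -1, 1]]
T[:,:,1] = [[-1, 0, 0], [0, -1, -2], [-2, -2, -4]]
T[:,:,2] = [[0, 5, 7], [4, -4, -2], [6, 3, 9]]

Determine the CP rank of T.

3

Lower bound: the mode-3 unfolding of T (rows indexed by k, columns by (i,j) = (0,0), (0,1), (0,2), (1,0), (1,1), (1,2), (2,0), (2,1), (2,2)) is [[-2, 3, 3, 4, -4, -2, 2, -1, 1], [-1, 0, 0, 0, -1, -2, -2, -2, -4], [0, 5, 7, 4, -4, -2, 6, 3, 9]].
There the 3×3 minor on rows k ∈ {0, 1, 2}, columns (i,j) ∈ {(0,0), (0,1), (0,2)} is det [[-2, 3, 3], [-1, 0, 0], [0, 5, 7]] = 6 ≠ 0, so this unfolding has rank ≥ 3; CP rank is at least every unfolding rank, so rank(T) ≥ 3. (Unfolding ranks only ever bound the CP rank from below — rank(T) can be strictly larger than all of them — so the matching upper bound has to come from an explicit 3-term decomposition.)
Upper bound: T is a sum of 3 rank-1 terms, T = [1, -2, -1] ⊗ [2, -1, 1] ⊗ [-1, 0, -1] + [1, -1, 0] ⊗ [0, 1, 2] ⊗ [2, 1, 2] + [1, 0, 2] ⊗ [1, 1, 2] ⊗ [0, -1, 2] (written with every a and b primitive with positive leading entry and the scale carried by c; CP decompositions are not unique, and this one is verified by expanding entrywise), so rank(T) ≤ 3.
These bounds meet, so rank(T) = 3.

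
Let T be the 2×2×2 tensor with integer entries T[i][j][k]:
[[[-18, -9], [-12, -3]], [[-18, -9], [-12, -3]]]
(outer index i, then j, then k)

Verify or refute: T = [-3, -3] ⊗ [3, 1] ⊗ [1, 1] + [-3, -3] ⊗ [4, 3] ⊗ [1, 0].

Reconstruct entry (0,0,0) from the claimed factors: Σₗ aₗ[0]bₗ[0]cₗ[0] = (-3)·(3)·(1) + (-3)·(4)·(1) = -21, but T[0,0,0] = -18. The claim is false.

No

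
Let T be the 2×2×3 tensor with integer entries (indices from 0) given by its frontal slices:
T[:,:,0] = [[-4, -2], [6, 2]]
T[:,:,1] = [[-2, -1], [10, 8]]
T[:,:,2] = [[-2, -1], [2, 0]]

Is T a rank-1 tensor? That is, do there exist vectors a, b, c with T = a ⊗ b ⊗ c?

The mode-3 unfolding of T (rows indexed by k, columns by (i,j) = (0,0), (0,1), (1,0), (1,1)) is [[-4, -2, 6, 2], [-2, -1, 10, 8], [-2, -1, 2, 0]].
There the 2×2 minor on rows k ∈ {0, 1}, columns (i,j) ∈ {(0,0), (1,0)} is det [[-4, 6], [-2, 10]] = -28 ≠ 0, so this unfolding has rank ≥ 2; CP rank is at least every unfolding rank, so rank(T) ≥ 2.
In particular rank(T) ≥ 2 > 1, so T is not rank-1.

No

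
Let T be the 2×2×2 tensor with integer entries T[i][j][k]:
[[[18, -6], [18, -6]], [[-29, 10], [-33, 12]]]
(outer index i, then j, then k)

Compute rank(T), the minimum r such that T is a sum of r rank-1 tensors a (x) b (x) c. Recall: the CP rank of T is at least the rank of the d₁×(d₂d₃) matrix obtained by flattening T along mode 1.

2

Lower bound: the mode-1 unfolding of T (rows indexed by i, columns by (j,k) = (0,0), (0,1), (1,0), (1,1)) is [[18, -6, 18, -6], [-29, 10, -33, 12]].
There the 2×2 minor on rows i ∈ {0, 1}, columns (j,k) ∈ {(0,0), (0,1)} is det [[18, -6], [-29, 10]] = 6 ≠ 0, so this unfolding has rank ≥ 2; CP rank is at least every unfolding rank, so rank(T) ≥ 2. (Unfolding ranks only ever bound the CP rank from below — rank(T) can be strictly larger than all of them — so the matching upper bound has to come from an explicit 2-term decomposition.)
Upper bound — finding two terms. Write S_k = T[:,:,k] for the frontal slices: S₀ = [[18, 18], [-29, -33]], S₁ = [[-6, -6], [10, 12]].
If T = a₁ (x) b₁ (x) c₁ + a₂ (x) b₂ (x) c₂ then each S_k = c₁[k]·a₁b₁ᵀ + c₂[k]·a₂b₂ᵀ. S₀ and S₁ are linearly independent, so a₁b₁ᵀ and a₂b₂ᵀ must span the same plane of matrices: they are the rank-1 matrices of the form x·S₀ + y·S₁.
det(x·S₀ + y·S₁) is −72·x² + 60·xy − 12·y² = (-12)·(3·x − y)(2·x − y), vanishing at (x:y) = (1:3) and (1:2).
M₁ = S₀ + 3·S₁ = [[0, 0], [1, 3]] = [0, 1][1, 3]ᵀ and M₂ = S₀ + 2·S₁ = [[6, 6], [-9, -9]] = 3·[2, -3][1, 1]ᵀ, so take a₁ = [0, 1], b₁ = [1, 3], a₂ = [2, -3], b₂ = [1, 1].
Each slice is an integer combination of E₁ = a₁b₁ᵀ and E₂ = a₂b₂ᵀ: S₀ = −2·E₁ + 9·E₂, S₁ = E₁ − 3·E₂; reading off coefficients, c₁ = [-2, 1] and c₂ = [9, -3].
Hence T = [0, 1] (x) [1, 3] (x) [-2, 1] + [2, -3] (x) [1, 1] (x) [9, -3], so rank(T) ≤ 2.
These bounds meet, so rank(T) = 2.
Check entry T[1,0,0] = -29: (1)·(1)·(-2) + (-3)·(1)·(9) = -29.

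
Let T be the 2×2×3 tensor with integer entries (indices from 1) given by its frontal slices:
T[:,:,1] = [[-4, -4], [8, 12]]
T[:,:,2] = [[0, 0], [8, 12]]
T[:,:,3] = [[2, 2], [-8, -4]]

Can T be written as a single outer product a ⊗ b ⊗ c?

The mode-3 unfolding of T (rows indexed by k, columns by (i,j) = (1,1), (1,2), (2,1), (2,2)) is [[-4, -4, 8, 12], [0, 0, 8, 12], [2, 2, -8, -4]].
There the 3×3 minor on rows k ∈ {1, 2, 3}, columns (i,j) ∈ {(1,1), (2,1), (2,2)} is det [[-4, 8, 12], [0, 8, 12], [2, -8, -4]] = -256 ≠ 0, so this unfolding has rank ≥ 3; CP rank is at least every unfolding rank, so rank(T) ≥ 3.
In particular rank(T) ≥ 3 > 1, so T is not rank-1.

No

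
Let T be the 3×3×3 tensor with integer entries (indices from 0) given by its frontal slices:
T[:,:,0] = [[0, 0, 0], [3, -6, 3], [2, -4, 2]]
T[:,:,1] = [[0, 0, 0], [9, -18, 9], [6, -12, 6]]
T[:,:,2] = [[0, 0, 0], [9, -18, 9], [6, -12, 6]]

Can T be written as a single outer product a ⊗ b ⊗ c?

If T = a ⊗ b ⊗ c then every fibre of T is a multiple of the corresponding factor, so read the factors off the fibres through the nonzero entry T[1,0,0] = 3.
The mode-1 fibre T[:,0,0] = [0, 3, 2] gives a = [0, 3, 2] (primitive direction); the mode-2 fibre T[1,:,0] = [3, -6, 3] gives b = [1, -2, 1]; then c[k] = T[1,0,k] / (a[1]·b[0]) = [3, 9, 9] / 3 = [1, 3, 3].
Expanding [0, 3, 2] ⊗ [1, -2, 1] ⊗ [1, 3, 3] reproduces all 27 entries of T, so T = [0, 3, 2] ⊗ [1, -2, 1] ⊗ [1, 3, 3] and rank(T) ≤ 1.
Equivalently every frontal slice T[:,:,k] is c[k] times the rank-1 matrix [0, 3, 2] ⊗ [1, -2, 1]. So T has rank 1 (it is nonzero).

Yes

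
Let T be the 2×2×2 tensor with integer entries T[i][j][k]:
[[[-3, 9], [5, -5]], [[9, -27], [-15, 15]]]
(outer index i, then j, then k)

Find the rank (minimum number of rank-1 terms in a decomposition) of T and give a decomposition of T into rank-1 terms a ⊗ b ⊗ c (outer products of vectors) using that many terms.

Lower bound: the mode-3 unfolding of T (rows indexed by k, columns by (i,j) = (0,0), (0,1), (1,0), (1,1)) is [[-3, 5, 9, -15], [9, -5, -27, 15]].
There the 2×2 minor on rows k ∈ {0, 1}, columns (i,j) ∈ {(0,0), (0,1)} is det [[-3, 5], [9, -5]] = -30 ≠ 0, so this unfolding has rank ≥ 2; CP rank is at least every unfolding rank, so rank(T) ≥ 2. (Unfolding ranks only ever bound the CP rank from below — rank(T) can be strictly larger than all of them — so the matching upper bound has to come from an explicit 2-term decomposition.)
Upper bound — finding two terms. Every mode-1 slice of T is a multiple of one matrix: T[i,:,:] = a[i]·M with a = [1, -3] and M = [[-3, 9], [5, -5]] (rows indexed by j, columns by k). So it suffices to write M as a sum of two rank-1 matrices.
Splitting M by its rows (j = 0, 1), M = [1, 0][-3, 9]ᵀ + [0, 1][5, -5]ᵀ.
Hence T = [1, -3] ⊗ [1, 0] ⊗ [-3, 9] + [1, -3] ⊗ [0, 1] ⊗ [5, -5], so rank(T) ≤ 2.
These bounds meet, so rank(T) = 2.

rank(T) = 2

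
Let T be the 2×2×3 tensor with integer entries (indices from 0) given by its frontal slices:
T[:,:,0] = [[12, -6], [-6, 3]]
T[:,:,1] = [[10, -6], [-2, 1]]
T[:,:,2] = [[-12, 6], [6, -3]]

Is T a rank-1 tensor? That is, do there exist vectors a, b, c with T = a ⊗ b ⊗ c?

The mode-2 unfolding of T (rows indexed by j, columns by (i,k) = (0,0), (0,1), (0,2), (1,0), (1,1), (1,2)) is [[12, 10, -12, -6, -2, 6], [-6, -6, 6, 3, 1, -3]].
There the 2×2 minor on rows j ∈ {0, 1}, columns (i,k) ∈ {(0,0), (0,1)} is det [[12, 10], [-6, -6]] = -12 ≠ 0, so this unfolding has rank ≥ 2; CP rank is at least every unfolding rank, so rank(T) ≥ 2.
In particular rank(T) ≥ 2 > 1, so T is not rank-1.

No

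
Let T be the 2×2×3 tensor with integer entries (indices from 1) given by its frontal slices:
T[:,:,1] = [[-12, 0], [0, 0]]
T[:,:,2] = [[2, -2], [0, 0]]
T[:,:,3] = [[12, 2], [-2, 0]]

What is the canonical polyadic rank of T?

3

Lower bound: the mode-3 unfolding of T (rows indexed by k, columns by (i,j) = (1,1), (1,2), (2,1), (2,2)) is [[-12, 0, 0, 0], [2, -2, 0, 0], [12, 2, -2, 0]].
There the 3×3 minor on rows k ∈ {1, 2, 3}, columns (i,j) ∈ {(1,1), (1,2), (2,1)} is det [[-12, 0, 0], [2, -2, 0], [12, 2, -2]] = -48 ≠ 0, so this unfolding has rank ≥ 3; CP rank is at least every unfolding rank, so rank(T) ≥ 3. (Flattening ranks never certify an upper bound on CP rank; for that we must actually write T with 3 rank-1 terms.)
Upper bound: T is a sum of 3 rank-1 terms, T = (1, -1) ⊗ (1, 0) ⊗ (0, 0, 2) + (1, 0) ⊗ (1, -1) ⊗ (-4, 2, 2) + (1, 0) ⊗ (2, 1) ⊗ (-4, 0, 4) (one valid choice — decompositions are not unique — normalised so each a, b is primitive with positive first nonzero entry; check it by expanding all entries), so rank(T) ≤ 3.
These bounds meet, so rank(T) = 3.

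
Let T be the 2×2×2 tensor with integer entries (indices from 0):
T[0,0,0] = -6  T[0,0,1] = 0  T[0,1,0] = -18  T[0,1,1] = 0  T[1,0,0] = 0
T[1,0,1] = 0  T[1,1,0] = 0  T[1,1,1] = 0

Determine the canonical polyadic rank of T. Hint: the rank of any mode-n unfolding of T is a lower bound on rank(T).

Lower bound: T ≠ 0 (e.g. T[0,0,0] = -6), so rank(T) ≥ 1.
Upper bound: if T = a ⊗ b ⊗ c then every fibre of T is a multiple of the corresponding factor, so read the factors off the fibres through the nonzero entry T[0,0,0] = -6.
The mode-1 fibre T[:,0,0] = [-6, 0] gives a = [1, 0] (primitive direction); the mode-2 fibre T[0,:,0] = [-6, -18] gives b = [1, 3]; then c[k] = T[0,0,k] / (a[0]·b[0]) = [-6, 0] / 1 = [-6, 0].
Expanding [1, 0] ⊗ [1, 3] ⊗ [-6, 0] reproduces all 8 entries of T, so T = [1, 0] ⊗ [1, 3] ⊗ [-6, 0] and rank(T) ≤ 1.
These bounds meet, so rank(T) = 1.

1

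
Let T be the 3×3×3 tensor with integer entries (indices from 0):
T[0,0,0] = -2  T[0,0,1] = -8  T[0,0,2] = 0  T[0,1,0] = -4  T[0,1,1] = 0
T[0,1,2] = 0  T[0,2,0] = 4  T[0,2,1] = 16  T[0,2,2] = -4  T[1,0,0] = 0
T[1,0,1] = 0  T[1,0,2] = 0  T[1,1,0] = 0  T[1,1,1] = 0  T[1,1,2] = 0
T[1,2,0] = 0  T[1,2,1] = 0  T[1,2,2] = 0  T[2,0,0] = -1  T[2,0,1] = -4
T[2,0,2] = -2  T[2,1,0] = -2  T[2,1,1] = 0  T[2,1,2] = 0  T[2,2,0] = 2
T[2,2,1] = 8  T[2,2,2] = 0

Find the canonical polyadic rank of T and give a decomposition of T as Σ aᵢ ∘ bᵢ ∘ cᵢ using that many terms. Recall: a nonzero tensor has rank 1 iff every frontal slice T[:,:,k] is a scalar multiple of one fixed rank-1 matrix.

rank(T) = 3

Lower bound: the mode-3 unfolding of T (rows indexed by k, columns by (i,j) = (0,0), (0,1), (0,2), (1,0), (1,1), (1,2), (2,0), (2,1), (2,2)) is [[-2, -4, 4, 0, 0, 0, -1, -2, 2], [-8, 0, 16, 0, 0, 0, -4, 0, 8], [0, 0, -4, 0, 0, 0, -2, 0, 0]].
There the 3×3 minor on rows k ∈ {0, 1, 2}, columns (i,j) ∈ {(0,0), (0,1), (0,2)} is det [[-2, -4, 4], [-8, 0, 16], [0, 0, -4]] = 128 ≠ 0, so this unfolding has rank ≥ 3; CP rank is at least every unfolding rank, so rank(T) ≥ 3. (Unfolding ranks only ever bound the CP rank from below — rank(T) can be strictly larger than all of them — so the matching upper bound has to come from an explicit 3-term decomposition.)
Upper bound: T is a sum of 3 rank-1 terms, T = (1, 0, 1) ∘ (1, 0, -1) ∘ (0, 0, -4) + (2, 0, 1) ∘ (1, -2, -2) ∘ (0, -2, 1) + (2, 0, 1) ∘ (1, 2, -2) ∘ (-1, -2, 1) (one valid choice — decompositions are not unique — normalised so each a, b is primitive with positive first nonzero entry; check it by expanding all entries), so rank(T) ≤ 3.
These bounds meet, so rank(T) = 3.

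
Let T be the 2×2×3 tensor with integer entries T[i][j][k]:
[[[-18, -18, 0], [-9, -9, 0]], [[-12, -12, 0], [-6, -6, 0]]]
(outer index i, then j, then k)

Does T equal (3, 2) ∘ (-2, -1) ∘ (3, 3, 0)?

Yes

Reconstruct entrywise from the claimed factors. For example, T[0,0,1] = -18 and Σₗ aₗ[0]bₗ[0]cₗ[1] = (3)·(-2)·(3) = -18; checking all 12 entries, every one matches. The claim holds.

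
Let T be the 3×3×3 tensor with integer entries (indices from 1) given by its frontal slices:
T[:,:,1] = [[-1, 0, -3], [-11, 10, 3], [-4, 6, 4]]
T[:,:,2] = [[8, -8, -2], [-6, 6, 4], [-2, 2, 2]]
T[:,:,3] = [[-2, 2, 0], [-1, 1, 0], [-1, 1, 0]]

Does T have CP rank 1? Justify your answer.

The mode-2 unfolding of T (rows indexed by j, columns by (i,k) = (1,1), (1,2), (1,3), (2,1), (2,2), (2,3), (3,1), (3,2), (3,3)) is [[-1, 8, -2, -11, -6, -1, -4, -2, -1], [0, -8, 2, 10, 6, 1, 6, 2, 1], [-3, -2, 0, 3, 4, 0, 4, 2, 0]].
There the 3×3 minor on rows j ∈ {1, 2, 3}, columns (i,k) ∈ {(1,1), (1,2), (1,3)} is det [[-1, 8, -2], [0, -8, 2], [-3, -2, 0]] = -4 ≠ 0, so this unfolding has rank ≥ 3; CP rank is at least every unfolding rank, so rank(T) ≥ 3.
In particular rank(T) ≥ 3 > 1, so T is not rank-1.

No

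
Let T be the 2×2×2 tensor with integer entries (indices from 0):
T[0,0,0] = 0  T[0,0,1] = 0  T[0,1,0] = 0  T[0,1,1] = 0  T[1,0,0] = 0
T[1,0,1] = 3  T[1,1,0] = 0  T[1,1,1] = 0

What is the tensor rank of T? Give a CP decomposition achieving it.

Lower bound: T ≠ 0 (e.g. T[1,0,1] = 3), so rank(T) ≥ 1.
Upper bound: if T = a ∘ b ∘ c then every fibre of T is a multiple of the corresponding factor, so read the factors off the fibres through the nonzero entry T[1,0,1] = 3.
The mode-1 fibre T[:,0,1] = [0, 3] gives a = [0, 1] (primitive direction); the mode-2 fibre T[1,:,1] = [3, 0] gives b = [1, 0]; then c[k] = T[1,0,k] / (a[1]·b[0]) = [0, 3] / 1 = [0, 3].
Expanding [0, 1] ∘ [1, 0] ∘ [0, 3] reproduces all 8 entries of T, so T = [0, 1] ∘ [1, 0] ∘ [0, 3] and rank(T) ≤ 1.
These bounds meet, so rank(T) = 1.

rank(T) = 1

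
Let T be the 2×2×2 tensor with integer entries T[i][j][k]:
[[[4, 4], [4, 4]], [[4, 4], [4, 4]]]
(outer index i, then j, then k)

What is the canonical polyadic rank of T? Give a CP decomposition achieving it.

Lower bound: T ≠ 0 (e.g. T[0,0,0] = 4), so rank(T) ≥ 1.
Upper bound: if T = a ∘ b ∘ c then every fibre of T is a multiple of the corresponding factor, so read the factors off the fibres through the nonzero entry T[0,0,0] = 4.
The mode-1 fibre T[:,0,0] = [4, 4] gives a = (1, 1) (primitive direction); the mode-2 fibre T[0,:,0] = [4, 4] gives b = (1, 1); then c[k] = T[0,0,k] / (a[0]·b[0]) = [4, 4] / 1 = (4, 4).
Expanding (1, 1) ∘ (1, 1) ∘ (4, 4) reproduces all 8 entries of T, so T = (1, 1) ∘ (1, 1) ∘ (4, 4) and rank(T) ≤ 1.
These bounds meet, so rank(T) = 1.

rank(T) = 1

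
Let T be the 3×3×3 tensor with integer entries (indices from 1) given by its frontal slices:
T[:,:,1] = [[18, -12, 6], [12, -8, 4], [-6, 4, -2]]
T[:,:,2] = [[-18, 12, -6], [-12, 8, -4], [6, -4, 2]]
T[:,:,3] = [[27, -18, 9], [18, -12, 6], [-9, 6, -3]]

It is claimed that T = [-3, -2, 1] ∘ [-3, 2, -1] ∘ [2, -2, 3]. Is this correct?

Reconstruct entrywise from the claimed factors. For example, T[3,1,1] = -6 and Σₗ aₗ[3]bₗ[1]cₗ[1] = (1)·(-3)·(2) = -6; checking all 27 entries, every one matches. The claim holds.

Yes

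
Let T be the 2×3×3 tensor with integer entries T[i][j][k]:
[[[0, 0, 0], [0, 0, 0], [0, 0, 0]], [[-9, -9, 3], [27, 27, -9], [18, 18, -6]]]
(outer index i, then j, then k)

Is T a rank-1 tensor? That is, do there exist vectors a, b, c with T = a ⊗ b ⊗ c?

Yes

If T = a ⊗ b ⊗ c then every fibre of T is a multiple of the corresponding factor, so read the factors off the fibres through the nonzero entry T[1,0,0] = -9.
The mode-1 fibre T[:,0,0] = [0, -9] gives a = [0, 1] (primitive direction); the mode-2 fibre T[1,:,0] = [-9, 27, 18] gives b = [1, -3, -2]; then c[k] = T[1,0,k] / (a[1]·b[0]) = [-9, -9, 3] / 1 = [-9, -9, 3].
Expanding [0, 1] ⊗ [1, -3, -2] ⊗ [-9, -9, 3] reproduces all 18 entries of T, so T = [0, 1] ⊗ [1, -3, -2] ⊗ [-9, -9, 3] and rank(T) ≤ 1.
Equivalently every frontal slice T[:,:,k] is c[k] times the rank-1 matrix [0, 1] ⊗ [1, -3, -2]. So T has rank 1 (it is nonzero).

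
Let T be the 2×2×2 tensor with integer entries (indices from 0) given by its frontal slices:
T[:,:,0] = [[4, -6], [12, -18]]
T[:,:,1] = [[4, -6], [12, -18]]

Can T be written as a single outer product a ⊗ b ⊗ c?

Yes

If T = a ⊗ b ⊗ c then every fibre of T is a multiple of the corresponding factor, so read the factors off the fibres through the nonzero entry T[0,0,0] = 4.
The mode-1 fibre T[:,0,0] = [4, 12] gives a = (1, 3) (primitive direction); the mode-2 fibre T[0,:,0] = [4, -6] gives b = (2, -3); then c[k] = T[0,0,k] / (a[0]·b[0]) = [4, 4] / 2 = (2, 2).
Expanding (1, 3) ⊗ (2, -3) ⊗ (2, 2) reproduces all 8 entries of T, so T = (1, 3) ⊗ (2, -3) ⊗ (2, 2) and rank(T) ≤ 1.
Equivalently every frontal slice T[:,:,k] is c[k] times the rank-1 matrix (1, 3) ⊗ (2, -3). So T has rank 1 (it is nonzero).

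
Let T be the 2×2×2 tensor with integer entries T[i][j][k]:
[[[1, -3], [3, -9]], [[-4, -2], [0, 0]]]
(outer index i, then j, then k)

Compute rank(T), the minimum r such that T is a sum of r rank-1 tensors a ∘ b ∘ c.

Lower bound: the mode-1 unfolding of T (rows indexed by i, columns by (j,k) = (0,0), (0,1), (1,0), (1,1)) is [[1, -3, 3, -9], [-4, -2, 0, 0]].
There the 2×2 minor on rows i ∈ {0, 1}, columns (j,k) ∈ {(0,0), (0,1)} is det [[1, -3], [-4, -2]] = -14 ≠ 0, so this unfolding has rank ≥ 2; CP rank is at least every unfolding rank, so rank(T) ≥ 2. (Flattening ranks never certify an upper bound on CP rank; for that we must actually write T with 2 rank-1 terms.)
Upper bound — finding two terms. Write S_k = T[:,:,k] for the frontal slices: S₀ = [[1, 3], [-4, 0]], S₁ = [[-3, -9], [-2, 0]].
If T = a₁ ∘ b₁ ∘ c₁ + a₂ ∘ b₂ ∘ c₂ then each S_k = c₁[k]·a₁b₁ᵀ + c₂[k]·a₂b₂ᵀ. S₀ and S₁ are linearly independent, so a₁b₁ᵀ and a₂b₂ᵀ must span the same plane of matrices: they are the rank-1 matrices of the form x·S₀ + y·S₁.
det(x·S₀ + y·S₁) is 12·x² − 30·xy − 18·y² = 6·(x − 3·y)(2·x + y), vanishing at (x:y) = (3:1) and (1:-2).
M₁ = 3·S₀ + S₁ = [[0, 0], [-14, 0]] = (-14)·[0, 1][1, 0]ᵀ and M₂ = S₀ − 2·S₁ = [[7, 21], [0, 0]] = 7·[1, 0][1, 3]ᵀ, so take a₁ = [0, 1], b₁ = [1, 0], a₂ = [1, 0], b₂ = [1, 3].
Each slice is an integer combination of E₁ = a₁b₁ᵀ and E₂ = a₂b₂ᵀ: S₀ = −4·E₁ + E₂, S₁ = −2·E₁ − 3·E₂; reading off coefficients, c₁ = [-4, -2] and c₂ = [1, -3].
Hence T = [0, 1] ∘ [1, 0] ∘ [-4, -2] + [1, 0] ∘ [1, 3] ∘ [1, -3], so rank(T) ≤ 2.
These bounds meet, so rank(T) = 2.

2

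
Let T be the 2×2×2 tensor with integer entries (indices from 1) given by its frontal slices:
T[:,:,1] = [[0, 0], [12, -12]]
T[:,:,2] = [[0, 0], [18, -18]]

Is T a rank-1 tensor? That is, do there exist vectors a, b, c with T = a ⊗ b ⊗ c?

Yes

If T = a ⊗ b ⊗ c then every fibre of T is a multiple of the corresponding factor, so read the factors off the fibres through the nonzero entry T[2,1,1] = 12.
The mode-1 fibre T[:,1,1] = [0, 12] gives a = [0, 1] (primitive direction); the mode-2 fibre T[2,:,1] = [12, -12] gives b = [1, -1]; then c[k] = T[2,1,k] / (a[2]·b[1]) = [12, 18] / 1 = [12, 18].
Expanding [0, 1] ⊗ [1, -1] ⊗ [12, 18] reproduces all 8 entries of T, so T = [0, 1] ⊗ [1, -1] ⊗ [12, 18] and rank(T) ≤ 1.
Equivalently every frontal slice T[:,:,k] is c[k] times the rank-1 matrix [0, 1] ⊗ [1, -1]. So T has rank 1 (it is nonzero).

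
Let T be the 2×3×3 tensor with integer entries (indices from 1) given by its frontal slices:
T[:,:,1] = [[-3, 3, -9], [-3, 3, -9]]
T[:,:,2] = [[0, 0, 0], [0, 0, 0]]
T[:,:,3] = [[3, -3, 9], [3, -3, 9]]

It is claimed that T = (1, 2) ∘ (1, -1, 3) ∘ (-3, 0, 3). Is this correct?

No

Reconstruct entry (2,1,1) from the claimed factors: Σₗ aₗ[2]bₗ[1]cₗ[1] = (2)·(1)·(-3) = -6, but T[2,1,1] = -3. The claim is false.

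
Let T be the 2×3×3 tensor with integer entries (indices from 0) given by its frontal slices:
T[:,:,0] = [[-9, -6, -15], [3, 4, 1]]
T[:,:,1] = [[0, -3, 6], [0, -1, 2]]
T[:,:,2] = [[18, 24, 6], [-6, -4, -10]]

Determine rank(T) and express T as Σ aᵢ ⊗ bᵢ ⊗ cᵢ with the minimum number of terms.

rank(T) = 2

Lower bound: the mode-1 unfolding of T (rows indexed by i, columns by (j,k) = (0,0), (0,1), (0,2), (1,0), (1,1), (1,2), (2,0), (2,1), (2,2)) is [[-9, 0, 18, -6, -3, 24, -15, 6, 6], [3, 0, -6, 4, -1, -4, 1, 2, -10]].
There the 2×2 minor on rows i ∈ {0, 1}, columns (j,k) ∈ {(0,0), (1,0)} is det [[-9, -6], [3, 4]] = -18 ≠ 0, so this unfolding has rank ≥ 2; CP rank is at least every unfolding rank, so rank(T) ≥ 2. (Flattening ranks never certify an upper bound on CP rank; for that we must actually write T with 2 rank-1 terms.)
Upper bound — finding two terms. Write S_k = T[:,:,k] for the frontal slices: S₀ = [[-9, -6, -15], [3, 4, 1]], S₁ = [[0, -3, 6], [0, -1, 2]], S₂ = [[18, 24, 6], [-6, -4, -10]].
If T = a₁ ⊗ b₁ ⊗ c₁ + a₂ ⊗ b₂ ⊗ c₂ then each S_k = c₁[k]·a₁b₁ᵀ + c₂[k]·a₂b₂ᵀ. S₀ and S₁ are linearly independent, so a₁b₁ᵀ and a₂b₂ᵀ must span the same plane of matrices: they are the rank-1 matrices of the form x·S₀ + y·S₁.
The 2×2 minor of x·S₀ + y·S₁ on rows {0,1}, columns {0,1} is −18·x² + 18·xy = (-18)·(x − y)(x), vanishing at (x:y) = (1:1) and (0:1).
M₁ = S₀ + S₁ = [[-9, -9, -9], [3, 3, 3]] = (-3)·(3, -1)(1, 1, 1)ᵀ and M₂ = S₁ = [[0, -3, 6], [0, -1, 2]] = −(3, 1)(0, 1, -2)ᵀ, so take a₁ = (3, -1), b₁ = (1, 1, 1), a₂ = (3, 1), b₂ = (0, 1, -2).
Each slice is an integer combination of E₁ = a₁b₁ᵀ and E₂ = a₂b₂ᵀ: S₀ = −3·E₁ + E₂, S₁ = −E₂, S₂ = 6·E₁ + 2·E₂; reading off coefficients, c₁ = (-3, 0, 6) and c₂ = (1, -1, 2).
Hence T = (3, -1) ⊗ (1, 1, 1) ⊗ (-3, 0, 6) + (3, 1) ⊗ (0, 1, -2) ⊗ (1, -1, 2), so rank(T) ≤ 2.
These bounds meet, so rank(T) = 2.
Check entry T[1,0,2] = -6: (-1)·(1)·(6) + (1)·(0)·(2) = -6.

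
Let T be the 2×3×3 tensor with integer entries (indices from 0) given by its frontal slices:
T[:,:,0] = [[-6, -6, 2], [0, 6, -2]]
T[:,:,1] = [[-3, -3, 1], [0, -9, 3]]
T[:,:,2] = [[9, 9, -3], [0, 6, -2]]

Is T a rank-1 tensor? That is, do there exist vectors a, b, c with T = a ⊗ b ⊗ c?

The mode-1 unfolding of T (rows indexed by i, columns by (j,k) = (0,0), (0,1), (0,2), (1,0), (1,1), (1,2), (2,0), (2,1), (2,2)) is [[-6, -3, 9, -6, -3, 9, 2, 1, -3], [0, 0, 0, 6, -9, 6, -2, 3, -2]].
There the 2×2 minor on rows i ∈ {0, 1}, columns (j,k) ∈ {(0,0), (1,0)} is det [[-6, -6], [0, 6]] = -36 ≠ 0, so this unfolding has rank ≥ 2; CP rank is at least every unfolding rank, so rank(T) ≥ 2.
In particular rank(T) ≥ 2 > 1, so T is not rank-1.

No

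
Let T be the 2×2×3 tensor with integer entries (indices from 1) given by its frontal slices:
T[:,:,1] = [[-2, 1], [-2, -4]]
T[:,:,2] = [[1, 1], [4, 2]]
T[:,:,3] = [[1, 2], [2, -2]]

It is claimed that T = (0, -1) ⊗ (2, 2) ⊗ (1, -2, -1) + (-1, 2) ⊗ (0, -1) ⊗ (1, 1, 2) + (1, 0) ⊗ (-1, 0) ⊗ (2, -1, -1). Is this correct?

Reconstruct entrywise from the claimed factors. For example, T[2,2,2] = 2 and Σₗ aₗ[2]bₗ[2]cₗ[2] = (-1)·(2)·(-2) + (2)·(-1)·(1) + (0)·(0)·(-1) = 2; checking all 12 entries, every one matches. The claim holds.

Yes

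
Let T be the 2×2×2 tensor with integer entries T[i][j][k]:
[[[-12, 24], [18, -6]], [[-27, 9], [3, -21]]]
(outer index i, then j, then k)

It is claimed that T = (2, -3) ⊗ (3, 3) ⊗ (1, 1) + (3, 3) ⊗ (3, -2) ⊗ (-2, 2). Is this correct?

Yes

Reconstruct entrywise from the claimed factors. For example, T[0,0,0] = -12 and Σₗ aₗ[0]bₗ[0]cₗ[0] = (2)·(3)·(1) + (3)·(3)·(-2) = -12; checking all 8 entries, every one matches. The claim holds.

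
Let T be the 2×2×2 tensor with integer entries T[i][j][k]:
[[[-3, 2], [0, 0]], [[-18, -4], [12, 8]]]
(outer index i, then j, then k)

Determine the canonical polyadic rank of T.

Lower bound: the mode-3 unfolding of T (rows indexed by k, columns by (i,j) = (0,0), (0,1), (1,0), (1,1)) is [[-3, 0, -18, 12], [2, 0, -4, 8]].
There the 2×2 minor on rows k ∈ {0, 1}, columns (i,j) ∈ {(0,0), (1,0)} is det [[-3, -18], [2, -4]] = 48 ≠ 0, so this unfolding has rank ≥ 2; CP rank is at least every unfolding rank, so rank(T) ≥ 2. (Flattening ranks never certify an upper bound on CP rank; for that we must actually write T with 2 rank-1 terms.)
Upper bound — finding two terms. Write S_k = T[:,:,k] for the frontal slices: S₀ = [[-3, 0], [-18, 12]], S₁ = [[2, 0], [-4, 8]].
If T = a₁ ⊗ b₁ ⊗ c₁ + a₂ ⊗ b₂ ⊗ c₂ then each S_k = c₁[k]·a₁b₁ᵀ + c₂[k]·a₂b₂ᵀ. S₀ and S₁ are linearly independent, so a₁b₁ᵀ and a₂b₂ᵀ must span the same plane of matrices: they are the rank-1 matrices of the form x·S₀ + y·S₁.
det(x·S₀ + y·S₁) is −36·x² + 16·y² = (-4)·(3·x − 2·y)(3·x + 2·y), vanishing at (x:y) = (2:3) and (2:-3).
M₁ = 2·S₀ + 3·S₁ = [[0, 0], [-48, 48]] = (-48)·[0, 1][1, -1]ᵀ and M₂ = 2·S₀ − 3·S₁ = [[-12, 0], [-24, 0]] = (-12)·[1, 2][1, 0]ᵀ, so take a₁ = [0, 1], b₁ = [1, -1], a₂ = [1, 2], b₂ = [1, 0].
Each slice is an integer combination of E₁ = a₁b₁ᵀ and E₂ = a₂b₂ᵀ: S₀ = −12·E₁ − 3·E₂, S₁ = −8·E₁ + 2·E₂; reading off coefficients, c₁ = [-12, -8] and c₂ = [-3, 2].
Hence T = [0, 1] ⊗ [1, -1] ⊗ [-12, -8] + [1, 2] ⊗ [1, 0] ⊗ [-3, 2], so rank(T) ≤ 2.
These bounds meet, so rank(T) = 2.
Check entry T[0,1,0] = 0: (0)·(-1)·(-12) + (1)·(0)·(-3) = 0.

2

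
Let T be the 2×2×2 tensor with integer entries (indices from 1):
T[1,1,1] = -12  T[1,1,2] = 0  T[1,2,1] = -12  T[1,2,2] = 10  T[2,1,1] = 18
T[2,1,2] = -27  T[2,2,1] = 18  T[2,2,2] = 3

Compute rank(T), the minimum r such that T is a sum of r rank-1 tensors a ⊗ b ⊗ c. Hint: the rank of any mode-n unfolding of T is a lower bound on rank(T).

Lower bound: the mode-3 unfolding of T (rows indexed by k, columns by (i,j) = (1,1), (1,2), (2,1), (2,2)) is [[-12, -12, 18, 18], [0, 10, -27, 3]].
There the 2×2 minor on rows k ∈ {1, 2}, columns (i,j) ∈ {(1,1), (1,2)} is det [[-12, -12], [0, 10]] = -120 ≠ 0, so this unfolding has rank ≥ 2; CP rank is at least every unfolding rank, so rank(T) ≥ 2. (Flattening ranks never certify an upper bound on CP rank; for that we must actually write T with 2 rank-1 terms.)
Upper bound — finding two terms. Write S_k = T[:,:,k] for the frontal slices: S₁ = [[-12, -12], [18, 18]], S₂ = [[0, 10], [-27, 3]].
If T = a₁ ⊗ b₁ ⊗ c₁ + a₂ ⊗ b₂ ⊗ c₂ then each S_k = c₁[k]·a₁b₁ᵀ + c₂[k]·a₂b₂ᵀ. S₁ and S₂ are linearly independent, so a₁b₁ᵀ and a₂b₂ᵀ must span the same plane of matrices: they are the rank-1 matrices of the form x·S₁ + y·S₂.
det(x·S₁ + y·S₂) is −540·xy + 270·y² = (-270)·(2·x − y)(y), vanishing at (x:y) = (1:2) and (1:0).
M₁ = S₁ + 2·S₂ = [[-12, 8], [-36, 24]] = (-4)·(1, 3)(3, -2)ᵀ and M₂ = S₁ = [[-12, -12], [18, 18]] = (-6)·(2, -3)(1, 1)ᵀ, so take a₁ = (1, 3), b₁ = (3, -2), a₂ = (2, -3), b₂ = (1, 1).
Each slice is an integer combination of E₁ = a₁b₁ᵀ and E₂ = a₂b₂ᵀ: S₁ = −6·E₂, S₂ = −2·E₁ + 3·E₂; reading off coefficients, c₁ = (0, -2) and c₂ = (-6, 3).
Hence T = (1, 3) ⊗ (3, -2) ⊗ (0, -2) + (2, -3) ⊗ (1, 1) ⊗ (-6, 3), so rank(T) ≤ 2.
These bounds meet, so rank(T) = 2.

2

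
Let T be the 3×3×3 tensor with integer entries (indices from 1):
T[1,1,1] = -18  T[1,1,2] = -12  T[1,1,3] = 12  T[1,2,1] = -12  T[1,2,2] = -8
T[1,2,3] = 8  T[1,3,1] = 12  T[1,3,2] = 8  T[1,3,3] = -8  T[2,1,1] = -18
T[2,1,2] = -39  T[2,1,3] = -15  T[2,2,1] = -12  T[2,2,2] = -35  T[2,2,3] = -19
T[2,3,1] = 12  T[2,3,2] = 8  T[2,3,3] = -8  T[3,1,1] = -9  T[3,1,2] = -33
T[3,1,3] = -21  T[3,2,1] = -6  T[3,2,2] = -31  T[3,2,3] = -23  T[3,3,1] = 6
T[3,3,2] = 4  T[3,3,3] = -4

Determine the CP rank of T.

2

Lower bound: the mode-1 unfolding of T (rows indexed by i, columns by (j,k) = (1,1), (1,2), (1,3), (2,1), (2,2), (2,3), (3,1), (3,2), (3,3)) is [[-18, -12, 12, -12, -8, 8, 12, 8, -8], [-18, -39, -15, -12, -35, -19, 12, 8, -8], [-9, -33, -21, -6, -31, -23, 6, 4, -4]].
There the 2×2 minor on rows i ∈ {1, 2}, columns (j,k) ∈ {(1,1), (1,2)} is det [[-18, -12], [-18, -39]] = 486 ≠ 0, so this unfolding has rank ≥ 2; CP rank is at least every unfolding rank, so rank(T) ≥ 2. (This is only a lower bound: in general the CP rank may exceed every unfolding rank, so we still need to exhibit 2 rank-1 terms summing to T.)
Upper bound — finding two terms. Write S_k = T[:,:,k] for the frontal slices: S₁ = [[-18, -12, 12], [-18, -12, 12], [-9, -6, 6]], S₂ = [[-12, -8, 8], [-39, -35, 8], [-33, -31, 4]], S₃ = [[12, 8, -8], [-15, -19, -8], [-21, -23, -4]].
If T = a₁ ⊗ b₁ ⊗ c₁ + a₂ ⊗ b₂ ⊗ c₂ then each S_k = c₁[k]·a₁b₁ᵀ + c₂[k]·a₂b₂ᵀ. S₁ and S₂ are linearly independent, so a₁b₁ᵀ and a₂b₂ᵀ must span the same plane of matrices: they are the rank-1 matrices of the form x·S₁ + y·S₂.
The 2×2 minor of x·S₁ + y·S₂ on rows {1,2}, columns {1,2} is 162·xy + 108·y² = 54·(3·x + 2·y)(y), vanishing at (x:y) = (2:-3) and (1:0).
M₁ = 2·S₁ − 3·S₂ = [[0, 0, 0], [81, 81, 0], [81, 81, 0]] = 81·[0, 1, 1][1, 1, 0]ᵀ and M₂ = S₁ = [[-18, -12, 12], [-18, -12, 12], [-9, -6, 6]] = (-3)·[2, 2, 1][3, 2, -2]ᵀ, so take a₁ = [0, 1, 1], b₁ = [1, 1, 0], a₂ = [2, 2, 1], b₂ = [3, 2, -2].
Each slice is an integer combination of E₁ = a₁b₁ᵀ and E₂ = a₂b₂ᵀ: S₁ = −3·E₂, S₂ = −27·E₁ − 2·E₂, S₃ = −27·E₁ + 2·E₂; reading off coefficients, c₁ = [0, -27, -27] and c₂ = [-3, -2, 2].
Hence T = [0, 1, 1] ⊗ [1, 1, 0] ⊗ [0, -27, -27] + [2, 2, 1] ⊗ [3, 2, -2] ⊗ [-3, -2, 2], so rank(T) ≤ 2.
These bounds meet, so rank(T) = 2.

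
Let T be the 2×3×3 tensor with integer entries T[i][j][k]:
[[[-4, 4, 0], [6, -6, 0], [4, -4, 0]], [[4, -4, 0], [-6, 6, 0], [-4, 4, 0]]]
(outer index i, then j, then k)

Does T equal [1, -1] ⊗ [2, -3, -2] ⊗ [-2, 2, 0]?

Reconstruct entrywise from the claimed factors. For example, T[1,0,0] = 4 and Σₗ aₗ[1]bₗ[0]cₗ[0] = (-1)·(2)·(-2) = 4; checking all 18 entries, every one matches. The claim holds.

Yes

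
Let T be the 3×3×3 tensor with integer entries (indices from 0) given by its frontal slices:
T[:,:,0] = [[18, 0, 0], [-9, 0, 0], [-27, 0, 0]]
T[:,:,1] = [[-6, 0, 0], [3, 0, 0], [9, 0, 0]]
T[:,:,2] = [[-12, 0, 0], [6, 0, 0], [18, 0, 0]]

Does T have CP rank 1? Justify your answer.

If T = a ⊗ b ⊗ c then every fibre of T is a multiple of the corresponding factor, so read the factors off the fibres through the nonzero entry T[0,0,0] = 18.
The mode-1 fibre T[:,0,0] = [18, -9, -27] gives a = [2, -1, -3] (primitive direction); the mode-2 fibre T[0,:,0] = [18, 0, 0] gives b = [1, 0, 0]; then c[k] = T[0,0,k] / (a[0]·b[0]) = [18, -6, -12] / 2 = [9, -3, -6].
Expanding [2, -1, -3] ⊗ [1, 0, 0] ⊗ [9, -3, -6] reproduces all 27 entries of T, so T = [2, -1, -3] ⊗ [1, 0, 0] ⊗ [9, -3, -6] and rank(T) ≤ 1.
Equivalently every frontal slice T[:,:,k] is c[k] times the rank-1 matrix [2, -1, -3] ⊗ [1, 0, 0]. So T has rank 1 (it is nonzero).

Yes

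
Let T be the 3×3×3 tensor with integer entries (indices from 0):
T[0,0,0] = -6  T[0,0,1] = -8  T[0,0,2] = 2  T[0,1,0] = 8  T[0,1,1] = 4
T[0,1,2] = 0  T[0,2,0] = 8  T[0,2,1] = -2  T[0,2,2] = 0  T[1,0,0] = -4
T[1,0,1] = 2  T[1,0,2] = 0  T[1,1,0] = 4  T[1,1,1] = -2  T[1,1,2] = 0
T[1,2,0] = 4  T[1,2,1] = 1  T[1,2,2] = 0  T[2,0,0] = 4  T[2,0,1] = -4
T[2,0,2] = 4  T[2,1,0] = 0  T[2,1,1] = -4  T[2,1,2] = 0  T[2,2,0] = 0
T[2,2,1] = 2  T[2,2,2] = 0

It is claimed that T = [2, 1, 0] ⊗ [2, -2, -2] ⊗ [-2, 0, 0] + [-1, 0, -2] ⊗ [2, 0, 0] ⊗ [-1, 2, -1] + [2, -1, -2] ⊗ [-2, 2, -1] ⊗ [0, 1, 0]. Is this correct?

Reconstruct entrywise from the claimed factors. For example, T[1,0,1] = 2 and Σₗ aₗ[1]bₗ[0]cₗ[1] = (1)·(2)·(0) + (0)·(2)·(2) + (-1)·(-2)·(1) = 2; checking all 27 entries, every one matches. The claim holds.

Yes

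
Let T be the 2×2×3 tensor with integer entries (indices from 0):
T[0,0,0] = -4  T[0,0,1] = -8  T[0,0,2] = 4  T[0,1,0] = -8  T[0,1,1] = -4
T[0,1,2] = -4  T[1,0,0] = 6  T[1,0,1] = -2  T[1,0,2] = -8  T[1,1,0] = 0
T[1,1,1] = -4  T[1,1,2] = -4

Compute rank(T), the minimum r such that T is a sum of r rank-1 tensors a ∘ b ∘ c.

Lower bound: in the mode-3 unfolding of T (rows indexed by k, columns by (i,j)) the 3×3 minor on rows k ∈ {0, 1, 2}, columns (i,j) ∈ {(0,0), (0,1), (1,0)} is det [[-4, -8, 6], [-8, -4, -2], [4, -4, -8]] = 768 ≠ 0, so that unfolding has rank ≥ 3 and hence rank(T) ≥ 3 (CP rank is at least every unfolding rank, though it can be larger).
Upper bound: T is a sum of 3 rank-1 terms, T = [0, 1] ∘ [2, 1] ∘ [4, 0, -4] + [1, 0] ∘ [1, -1] ∘ [0, -4, 4] + [2, 1] ∘ [1, 2] ∘ [-2, -2, 0] (written with every a and b primitive with positive leading entry and the scale carried by c; CP decompositions are not unique, and this one is verified by expanding entrywise), so rank(T) ≤ 3.
These bounds meet, so rank(T) = 3.

3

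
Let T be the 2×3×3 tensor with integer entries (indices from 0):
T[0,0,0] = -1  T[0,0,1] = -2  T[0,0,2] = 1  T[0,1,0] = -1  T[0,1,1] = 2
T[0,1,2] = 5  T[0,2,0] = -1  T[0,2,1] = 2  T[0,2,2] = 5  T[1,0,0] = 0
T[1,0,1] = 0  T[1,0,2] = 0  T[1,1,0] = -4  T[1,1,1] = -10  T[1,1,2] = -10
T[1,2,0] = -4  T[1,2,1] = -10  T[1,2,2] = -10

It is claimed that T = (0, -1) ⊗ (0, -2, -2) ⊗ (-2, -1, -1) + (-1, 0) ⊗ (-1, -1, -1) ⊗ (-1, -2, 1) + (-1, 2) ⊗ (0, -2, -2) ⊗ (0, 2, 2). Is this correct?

Reconstruct entrywise from the claimed factors. For example, T[1,1,0] = -4 and Σₗ aₗ[1]bₗ[1]cₗ[0] = (-1)·(-2)·(-2) + (0)·(-1)·(-1) + (2)·(-2)·(0) = -4; checking all 18 entries, every one matches. The claim holds.

Yes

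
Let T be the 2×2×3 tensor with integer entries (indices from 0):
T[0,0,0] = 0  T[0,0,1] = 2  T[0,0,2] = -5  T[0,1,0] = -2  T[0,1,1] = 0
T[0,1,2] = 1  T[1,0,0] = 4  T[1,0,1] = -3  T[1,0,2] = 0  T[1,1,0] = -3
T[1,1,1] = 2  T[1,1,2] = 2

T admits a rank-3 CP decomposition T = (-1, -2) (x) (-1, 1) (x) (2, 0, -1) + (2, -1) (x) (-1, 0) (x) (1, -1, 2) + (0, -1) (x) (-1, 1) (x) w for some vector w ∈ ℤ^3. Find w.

w = (-1, -2, 0)

Subtract the known terms from T to get the rank-1 residual R = (0, -1) (x) (-1, 1) (x) w, so R[i,j,k] = a[i]·b[j]·w[k]. Pick indices with nonzero a[1]·b[0] = (-1)·(-1) = 1. Only the fibre through (1,0,·) is needed: R[1,0,:] = T[1,0,:] − Σₗ aₗ[1]bₗ[0]cₗ = [4, -3, 0] − (-2)·(-1)·(2, 0, -1) − (-1)·(-1)·(1, -1, 2) = [-1, -2, 0]. Then w[k] = R[1,0,k] / 1 for each k, giving w = [-1, -2, 0] / 1 = (-1, -2, 0).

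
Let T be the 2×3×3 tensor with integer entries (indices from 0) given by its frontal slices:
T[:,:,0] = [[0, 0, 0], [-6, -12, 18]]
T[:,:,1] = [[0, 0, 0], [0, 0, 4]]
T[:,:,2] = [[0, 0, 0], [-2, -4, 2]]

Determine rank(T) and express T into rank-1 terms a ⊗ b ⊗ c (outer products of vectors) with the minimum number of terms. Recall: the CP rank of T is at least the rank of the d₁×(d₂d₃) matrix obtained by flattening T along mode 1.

Lower bound: the mode-3 unfolding of T (rows indexed by k, columns by (i,j) = (0,0), (0,1), (0,2), (1,0), (1,1), (1,2)) is [[0, 0, 0, -6, -12, 18], [0, 0, 0, 0, 0, 4], [0, 0, 0, -2, -4, 2]].
There the 2×2 minor on rows k ∈ {0, 1}, columns (i,j) ∈ {(1,0), (1,2)} is det [[-6, 18], [0, 4]] = -24 ≠ 0, so this unfolding has rank ≥ 2; CP rank is at least every unfolding rank, so rank(T) ≥ 2. (This is only a lower bound: in general the CP rank may exceed every unfolding rank, so we still need to exhibit 2 rank-1 terms summing to T.)
Upper bound — finding two terms. Every mode-1 slice of T is a multiple of one matrix: T[i,:,:] = a[i]·M with a = [0, 1] and M = [[-6, 0, -2], [-12, 0, -4], [18, 4, 2]] (rows indexed by j, columns by k). So it suffices to write M as a sum of two rank-1 matrices.
The rows of M satisfy (row 1) = 2·(row 0), so splitting by rows, M = [1, 2, 0][-6, 0, -2]ᵀ + [0, 0, 1][18, 4, 2]ᵀ.
Hence T = [0, 1] ⊗ [1, 2, 0] ⊗ [-6, 0, -2] + [0, 1] ⊗ [0, 0, 1] ⊗ [18, 4, 2], so rank(T) ≤ 2.
These bounds meet, so rank(T) = 2.

rank(T) = 2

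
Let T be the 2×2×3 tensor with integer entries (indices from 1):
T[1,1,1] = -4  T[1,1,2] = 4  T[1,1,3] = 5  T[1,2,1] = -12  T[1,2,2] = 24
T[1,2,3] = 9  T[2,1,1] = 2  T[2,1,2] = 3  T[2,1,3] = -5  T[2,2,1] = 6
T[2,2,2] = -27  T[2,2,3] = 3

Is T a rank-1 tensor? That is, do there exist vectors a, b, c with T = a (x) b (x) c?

No

The mode-2 unfolding of T (rows indexed by j, columns by (i,k) = (1,1), (1,2), (1,3), (2,1), (2,2), (2,3)) is [[-4, 4, 5, 2, 3, -5], [-12, 24, 9, 6, -27, 3]].
There the 2×2 minor on rows j ∈ {1, 2}, columns (i,k) ∈ {(1,1), (1,2)} is det [[-4, 4], [-12, 24]] = -48 ≠ 0, so this unfolding has rank ≥ 2; CP rank is at least every unfolding rank, so rank(T) ≥ 2.
In particular rank(T) ≥ 2 > 1, so T is not rank-1.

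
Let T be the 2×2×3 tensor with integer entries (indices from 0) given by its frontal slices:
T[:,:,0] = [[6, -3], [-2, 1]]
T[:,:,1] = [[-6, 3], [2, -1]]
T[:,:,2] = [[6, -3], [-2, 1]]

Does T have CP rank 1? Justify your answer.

Yes

If T = a (x) b (x) c then every fibre of T is a multiple of the corresponding factor, so read the factors off the fibres through the nonzero entry T[0,0,0] = 6.
The mode-1 fibre T[:,0,0] = [6, -2] gives a = (3, -1) (primitive direction); the mode-2 fibre T[0,:,0] = [6, -3] gives b = (2, -1); then c[k] = T[0,0,k] / (a[0]·b[0]) = [6, -6, 6] / 6 = (1, -1, 1).
Expanding (3, -1) (x) (2, -1) (x) (1, -1, 1) reproduces all 12 entries of T, so T = (3, -1) (x) (2, -1) (x) (1, -1, 1) and rank(T) ≤ 1.
Equivalently every frontal slice T[:,:,k] is c[k] times the rank-1 matrix (3, -1) (x) (2, -1). So T has rank 1 (it is nonzero).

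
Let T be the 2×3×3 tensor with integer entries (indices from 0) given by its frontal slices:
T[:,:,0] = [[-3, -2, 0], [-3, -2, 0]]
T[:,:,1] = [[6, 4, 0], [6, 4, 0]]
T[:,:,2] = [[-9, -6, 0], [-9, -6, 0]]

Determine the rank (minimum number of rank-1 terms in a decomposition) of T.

Lower bound: T ≠ 0 (e.g. T[0,0,0] = -3), so rank(T) ≥ 1.
Upper bound: the mode-1 fibre T[:,0,0] = [-3, -3] gives a = (1, 1) (primitive direction); the mode-2 fibre T[0,:,0] = [-3, -2, 0] gives b = (3, 2, 0); then c[k] = T[0,0,k] / (a[0]·b[0]) = [-3, 6, -9] / 3 = (-1, 2, -3).
Expanding (1, 1) ∘ (3, 2, 0) ∘ (-1, 2, -3) reproduces all 18 entries of T, so T = (1, 1) ∘ (3, 2, 0) ∘ (-1, 2, -3) and rank(T) ≤ 1.
These bounds meet, so rank(T) = 1.

1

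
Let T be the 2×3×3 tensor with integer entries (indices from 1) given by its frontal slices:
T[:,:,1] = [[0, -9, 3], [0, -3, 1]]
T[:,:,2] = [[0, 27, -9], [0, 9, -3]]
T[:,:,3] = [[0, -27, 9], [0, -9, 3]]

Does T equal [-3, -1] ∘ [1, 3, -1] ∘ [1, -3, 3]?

No

Reconstruct entry (1,1,1) from the claimed factors: Σₗ aₗ[1]bₗ[1]cₗ[1] = (-3)·(1)·(1) = -3, but T[1,1,1] = 0. The claim is false.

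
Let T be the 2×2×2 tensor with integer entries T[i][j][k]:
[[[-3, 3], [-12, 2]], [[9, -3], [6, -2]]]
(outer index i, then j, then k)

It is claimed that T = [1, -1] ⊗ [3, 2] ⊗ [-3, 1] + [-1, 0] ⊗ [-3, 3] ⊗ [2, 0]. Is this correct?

Yes

Reconstruct entrywise from the claimed factors. For example, T[0,0,0] = -3 and Σₗ aₗ[0]bₗ[0]cₗ[0] = (1)·(3)·(-3) + (-1)·(-3)·(2) = -3; checking all 8 entries, every one matches. The claim holds.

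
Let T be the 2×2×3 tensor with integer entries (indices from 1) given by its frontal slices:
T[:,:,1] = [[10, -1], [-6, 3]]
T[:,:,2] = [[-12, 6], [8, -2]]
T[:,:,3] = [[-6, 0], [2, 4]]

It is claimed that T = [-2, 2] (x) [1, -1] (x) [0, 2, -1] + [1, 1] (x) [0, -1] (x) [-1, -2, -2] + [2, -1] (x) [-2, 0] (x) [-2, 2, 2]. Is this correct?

Reconstruct entry (1,1,1) from the claimed factors: Σₗ aₗ[1]bₗ[1]cₗ[1] = (-2)·(1)·(0) + (1)·(0)·(-1) + (2)·(-2)·(-2) = 8, but T[1,1,1] = 10. The claim is false.

No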